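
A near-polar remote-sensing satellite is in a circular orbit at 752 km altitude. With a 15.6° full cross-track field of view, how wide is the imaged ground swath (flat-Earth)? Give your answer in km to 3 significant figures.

Half-angle = 15.6°/2 = 7.8°.
Swath width ≈ 2h·tan(θ/2) = 2 × 752 × tan(7.8°) = 206.0 km.

206 km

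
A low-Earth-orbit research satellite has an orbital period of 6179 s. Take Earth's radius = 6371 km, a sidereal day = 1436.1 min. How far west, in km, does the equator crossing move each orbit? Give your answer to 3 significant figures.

2870 km

During one orbit Earth rotates (6179.0 / 86166) × 360° = 25.82°.
At the equator that is 25.82° × (2π·6371/360) km/° = 25.82 × 111.2 = 2871 km.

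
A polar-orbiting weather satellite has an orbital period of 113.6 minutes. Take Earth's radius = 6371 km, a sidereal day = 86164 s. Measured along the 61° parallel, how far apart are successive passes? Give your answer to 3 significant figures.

1540 km

T = 113.6 min = 6816.0 s.
Node shift per orbit = (6816.0/86164) × 360° = 28.48°.
Equatorial spacing = 28.48 × 111.2 km/° = 3167 km.
At 61° latitude, spacing = 3167 × cos(61°) = 1535 km.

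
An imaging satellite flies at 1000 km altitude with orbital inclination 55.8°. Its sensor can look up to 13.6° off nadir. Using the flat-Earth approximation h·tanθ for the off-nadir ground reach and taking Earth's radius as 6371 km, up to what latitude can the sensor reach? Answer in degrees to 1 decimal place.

58.0°

For a prograde orbit the ground track reaches latitude ±i = ±55.8°.
Sensor half-swath on the ground ≈ 1000·tan(13.6°) = 242 km = 2.18° of latitude.
Maximum observable latitude ≈ 55.8 + 2.18 = 58.0°.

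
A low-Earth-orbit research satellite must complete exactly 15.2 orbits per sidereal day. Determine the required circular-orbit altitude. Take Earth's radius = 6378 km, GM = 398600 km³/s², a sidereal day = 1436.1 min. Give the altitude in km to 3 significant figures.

494 km

Required period T = 86166 / 15.2 = 5668.8 s.
From T = 2π√(a³/μ): a = (μ T²/4π²)^(1/3) = (398600 × 5668.8² / 4π²)^(1/3) = 6872 km.
Altitude h = a − R = 6872 − 6378 = 494 km.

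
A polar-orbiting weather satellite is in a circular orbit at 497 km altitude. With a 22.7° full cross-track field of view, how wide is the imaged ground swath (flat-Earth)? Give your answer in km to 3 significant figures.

Half-angle = 22.7°/2 = 11.35°.
Swath width ≈ 2h·tan(θ/2) = 2 × 497 × tan(11.35°) = 199.5 km.

200 km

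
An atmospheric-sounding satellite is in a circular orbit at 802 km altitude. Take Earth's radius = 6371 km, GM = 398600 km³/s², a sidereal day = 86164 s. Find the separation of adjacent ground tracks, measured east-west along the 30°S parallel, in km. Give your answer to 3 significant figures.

Semi-major axis a = 6371 + 802 = 7173 km. Period T = 2π√(a³/μ) = 2π√(7173³/398600) = 6045.9 s = 100.77 min.
Node shift per orbit = (6045.9/86164) × 360° = 25.26°.
Equatorial spacing = 25.26 × 111.2 km/° = 2809 km.
At 30° latitude, spacing = 2809 × cos(30°) = 2433 km.

2430 km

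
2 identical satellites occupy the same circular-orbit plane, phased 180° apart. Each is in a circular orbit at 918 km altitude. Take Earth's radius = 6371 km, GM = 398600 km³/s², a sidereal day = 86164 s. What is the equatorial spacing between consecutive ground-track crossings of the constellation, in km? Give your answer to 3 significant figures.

1440 km

Semi-major axis a = 6371 + 918 = 7289 km. Period T = 2π√(a³/μ) = 2π√(7289³/398600) = 6193.2 s = 103.22 min.
Single-satellite node shift = (6193.2/86164) × 360° = 25.88°.
With 2 satellites evenly phased, successive equator crossings are 25.88/2 = 12.938° apart.
That is 12.938 × 111.2 = 1439 km at the equator.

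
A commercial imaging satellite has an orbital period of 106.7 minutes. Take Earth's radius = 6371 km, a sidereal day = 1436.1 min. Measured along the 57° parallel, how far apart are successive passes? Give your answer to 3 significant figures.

1620 km

T = 106.7 min = 6402.0 s.
Node shift per orbit = (6402.0/86166) × 360° = 26.75°.
Equatorial spacing = 26.75 × 111.2 km/° = 2974 km.
At 57° latitude, spacing = 2974 × cos(57°) = 1620 km.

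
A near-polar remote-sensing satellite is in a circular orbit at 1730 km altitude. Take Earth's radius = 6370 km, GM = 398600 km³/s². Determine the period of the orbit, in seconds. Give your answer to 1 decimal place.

7255.0 seconds

Semi-major axis a = 6370 + 1730 = 8100 km. Period T = 2π√(a³/μ) = 2π√(8100³/398600) = 7255.0 s = 120.92 min.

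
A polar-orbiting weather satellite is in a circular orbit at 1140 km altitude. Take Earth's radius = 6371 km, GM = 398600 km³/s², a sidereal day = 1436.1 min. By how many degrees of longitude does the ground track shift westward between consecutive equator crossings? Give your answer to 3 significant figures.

Semi-major axis a = 6371 + 1140 = 7511 km. Period T = 2π√(a³/μ) = 2π√(7511³/398600) = 6478.3 s = 107.97 min.
During one orbit Earth rotates (6478.3 / 86166) × 360° = 27.07°.

27.1°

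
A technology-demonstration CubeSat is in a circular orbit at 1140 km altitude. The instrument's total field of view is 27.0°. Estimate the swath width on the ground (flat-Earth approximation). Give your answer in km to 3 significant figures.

547 km

Half-angle = 27.0°/2 = 13.5°.
Swath width ≈ 2h·tan(θ/2) = 2 × 1140 × tan(13.5°) = 547.4 km.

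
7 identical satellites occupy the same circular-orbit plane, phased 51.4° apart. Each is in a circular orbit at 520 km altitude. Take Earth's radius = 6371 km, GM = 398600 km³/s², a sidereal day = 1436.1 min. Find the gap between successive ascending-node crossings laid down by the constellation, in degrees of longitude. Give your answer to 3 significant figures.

Semi-major axis a = 6371 + 520 = 6891 km. Period T = 2π√(a³/μ) = 2π√(6891³/398600) = 5692.9 s = 94.88 min.
Single-satellite node shift = (5692.9/86166) × 360° = 23.78°.
With 7 satellites evenly phased, successive equator crossings are 23.78/7 = 3.398° apart.

3.40°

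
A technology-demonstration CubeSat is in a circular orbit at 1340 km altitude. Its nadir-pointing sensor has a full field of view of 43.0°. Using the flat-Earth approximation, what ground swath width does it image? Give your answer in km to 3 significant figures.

1060 km

Half-angle = 43.0°/2 = 21.5°.
Swath width ≈ 2h·tan(θ/2) = 2 × 1340 × tan(21.5°) = 1055.7 km.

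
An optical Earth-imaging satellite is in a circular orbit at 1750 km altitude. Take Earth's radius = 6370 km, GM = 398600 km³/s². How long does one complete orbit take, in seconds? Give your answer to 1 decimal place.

Semi-major axis a = 6370 + 1750 = 8120 km. Period T = 2π√(a³/μ) = 2π√(8120³/398600) = 7281.9 s = 121.37 min.

7281.9 seconds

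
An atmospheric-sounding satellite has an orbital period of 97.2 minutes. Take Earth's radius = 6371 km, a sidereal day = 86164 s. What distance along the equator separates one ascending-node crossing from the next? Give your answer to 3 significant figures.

2710 km

T = 97.2 min = 5832.0 s.
During one orbit Earth rotates (5832.0 / 86164) × 360° = 24.37°.
At the equator that is 24.37° × (2π·6371/360) km/° = 24.37 × 111.2 = 2709 km.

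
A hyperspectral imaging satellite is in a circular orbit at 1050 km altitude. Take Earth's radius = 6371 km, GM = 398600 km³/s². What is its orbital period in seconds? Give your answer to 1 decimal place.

Semi-major axis a = 6371 + 1050 = 7421 km. Period T = 2π√(a³/μ) = 2π√(7421³/398600) = 6362.2 s = 106.04 min.

6362.2 seconds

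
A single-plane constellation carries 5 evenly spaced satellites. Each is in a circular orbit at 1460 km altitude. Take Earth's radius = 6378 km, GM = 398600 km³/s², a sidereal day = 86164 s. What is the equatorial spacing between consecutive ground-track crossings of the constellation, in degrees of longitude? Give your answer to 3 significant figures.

5.77°

Semi-major axis a = 6378 + 1460 = 7838 km. Period T = 2π√(a³/μ) = 2π√(7838³/398600) = 6905.9 s = 115.10 min.
Single-satellite node shift = (6905.9/86164) × 360° = 28.85°.
With 5 satellites evenly phased, successive equator crossings are 28.85/5 = 5.771° apart.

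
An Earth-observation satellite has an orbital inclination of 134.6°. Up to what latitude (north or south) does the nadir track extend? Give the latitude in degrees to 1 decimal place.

45.4°

Retrograde orbit: the ground track reaches ±(180° − i) = ±(180 − 134.6) = ±45.4°.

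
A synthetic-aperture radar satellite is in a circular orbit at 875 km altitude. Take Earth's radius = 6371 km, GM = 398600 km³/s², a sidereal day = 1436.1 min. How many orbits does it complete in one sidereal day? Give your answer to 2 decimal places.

Semi-major axis a = 6371 + 875 = 7246 km. Period T = 2π√(a³/μ) = 2π√(7246³/398600) = 6138.4 s = 102.31 min.
Orbits per sidereal day = 86166 / 6138.4 = 14.037.

14.04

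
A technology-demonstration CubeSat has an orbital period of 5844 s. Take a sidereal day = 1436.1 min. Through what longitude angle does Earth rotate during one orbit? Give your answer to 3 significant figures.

During one orbit Earth rotates (5844.0 / 86166) × 360° = 24.42°.

24.4°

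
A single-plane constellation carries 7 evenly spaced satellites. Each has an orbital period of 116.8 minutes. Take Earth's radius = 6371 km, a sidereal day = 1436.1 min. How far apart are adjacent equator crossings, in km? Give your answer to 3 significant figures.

T = 116.8 min = 7008.0 s.
Single-satellite node shift = (7008.0/86166) × 360° = 29.28°.
With 7 satellites evenly phased, successive equator crossings are 29.28/7 = 4.183° apart.
That is 4.183 × 111.2 = 465 km at the equator.

465 km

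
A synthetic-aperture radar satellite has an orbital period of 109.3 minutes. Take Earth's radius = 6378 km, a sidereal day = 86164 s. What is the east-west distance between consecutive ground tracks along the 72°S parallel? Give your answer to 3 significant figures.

943 km

T = 109.3 min = 6558.0 s.
Node shift per orbit = (6558.0/86164) × 360° = 27.40°.
Equatorial spacing = 27.40 × 111.3 km/° = 3050 km.
At 72° latitude, spacing = 3050 × cos(72°) = 943 km.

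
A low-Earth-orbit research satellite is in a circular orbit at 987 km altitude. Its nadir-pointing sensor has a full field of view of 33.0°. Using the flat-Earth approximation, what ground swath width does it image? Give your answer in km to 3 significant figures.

Half-angle = 33.0°/2 = 16.5°.
Swath width ≈ 2h·tan(θ/2) = 2 × 987 × tan(16.5°) = 584.7 km.

585 km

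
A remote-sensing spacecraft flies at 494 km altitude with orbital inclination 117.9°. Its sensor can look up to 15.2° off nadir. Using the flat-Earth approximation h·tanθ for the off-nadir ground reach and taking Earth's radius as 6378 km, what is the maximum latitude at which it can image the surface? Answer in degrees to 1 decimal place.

Retrograde orbit: the ground track reaches ±(180° − i) = ±(180 − 117.9) = ±62.1°.
Sensor half-swath on the ground ≈ 494·tan(15.2°) = 134 km = 1.21° of latitude.
Maximum observable latitude ≈ 62.1 + 1.21 = 63.3°.

63.3°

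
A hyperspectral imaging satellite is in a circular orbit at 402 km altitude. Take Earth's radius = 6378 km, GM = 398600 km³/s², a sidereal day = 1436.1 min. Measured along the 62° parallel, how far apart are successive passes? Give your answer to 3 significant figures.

1210 km

Semi-major axis a = 6378 + 402 = 6780 km. Period T = 2π√(a³/μ) = 2π√(6780³/398600) = 5555.9 s = 92.60 min.
Node shift per orbit = (5555.9/86166) × 360° = 23.21°.
Equatorial spacing = 23.21 × 111.3 km/° = 2584 km.
At 62° latitude, spacing = 2584 × cos(62°) = 1213 km.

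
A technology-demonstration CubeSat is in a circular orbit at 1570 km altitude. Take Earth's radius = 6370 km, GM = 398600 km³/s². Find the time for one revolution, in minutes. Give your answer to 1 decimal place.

Semi-major axis a = 6370 + 1570 = 7940 km. Period T = 2π√(a³/μ) = 2π√(7940³/398600) = 7041.1 s = 117.35 min.

117.4 min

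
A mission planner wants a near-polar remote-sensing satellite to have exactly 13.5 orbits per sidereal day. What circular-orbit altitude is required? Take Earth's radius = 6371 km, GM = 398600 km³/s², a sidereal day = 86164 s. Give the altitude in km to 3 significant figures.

1070 km

Required period T = 86164 / 13.5 = 6382.5 s.
From T = 2π√(a³/μ): a = (μ T²/4π²)^(1/3) = (398600 × 6382.5² / 4π²)^(1/3) = 7437 km.
Altitude h = a − R = 7437 − 6371 = 1066 km.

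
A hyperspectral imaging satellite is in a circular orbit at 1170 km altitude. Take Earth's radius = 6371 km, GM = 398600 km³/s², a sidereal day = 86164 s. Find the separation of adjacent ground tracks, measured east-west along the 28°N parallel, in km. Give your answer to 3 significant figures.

2670 km

Semi-major axis a = 6371 + 1170 = 7541 km. Period T = 2π√(a³/μ) = 2π√(7541³/398600) = 6517.1 s = 108.62 min.
Node shift per orbit = (6517.1/86164) × 360° = 27.23°.
Equatorial spacing = 27.23 × 111.2 km/° = 3028 km.
At 28° latitude, spacing = 3028 × cos(28°) = 2673 km.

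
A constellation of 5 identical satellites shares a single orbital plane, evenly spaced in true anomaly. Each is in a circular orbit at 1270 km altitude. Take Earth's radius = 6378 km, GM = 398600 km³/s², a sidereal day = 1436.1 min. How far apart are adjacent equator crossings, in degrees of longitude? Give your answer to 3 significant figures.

5.56°

Semi-major axis a = 6378 + 1270 = 7648 km. Period T = 2π√(a³/μ) = 2π√(7648³/398600) = 6656.3 s = 110.94 min.
Single-satellite node shift = (6656.3/86166) × 360° = 27.81°.
With 5 satellites evenly phased, successive equator crossings are 27.81/5 = 5.562° apart.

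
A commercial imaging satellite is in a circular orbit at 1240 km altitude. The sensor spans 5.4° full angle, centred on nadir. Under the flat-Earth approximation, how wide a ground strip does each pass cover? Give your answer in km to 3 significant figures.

Half-angle = 5.4°/2 = 2.7°.
Swath width ≈ 2h·tan(θ/2) = 2 × 1240 × tan(2.7°) = 117.0 km.

117 km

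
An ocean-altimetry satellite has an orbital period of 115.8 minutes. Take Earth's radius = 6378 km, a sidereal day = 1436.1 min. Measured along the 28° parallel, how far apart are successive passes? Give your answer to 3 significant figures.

2850 km

T = 115.8 min = 6948.0 s.
Node shift per orbit = (6948.0/86166) × 360° = 29.03°.
Equatorial spacing = 29.03 × 111.3 km/° = 3231 km.
At 28° latitude, spacing = 3231 × cos(28°) = 2853 km.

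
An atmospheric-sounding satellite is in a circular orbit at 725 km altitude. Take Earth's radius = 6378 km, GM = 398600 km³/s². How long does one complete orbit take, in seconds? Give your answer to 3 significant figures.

5960 seconds

Semi-major axis a = 6378 + 725 = 7103 km. Period T = 2π√(a³/μ) = 2π√(7103³/398600) = 5957.6 s = 99.29 min.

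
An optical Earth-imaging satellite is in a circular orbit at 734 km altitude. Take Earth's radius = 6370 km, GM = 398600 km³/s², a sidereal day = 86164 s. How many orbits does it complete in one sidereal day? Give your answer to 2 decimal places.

14.46

Semi-major axis a = 6370 + 734 = 7104 km. Period T = 2π√(a³/μ) = 2π√(7104³/398600) = 5958.9 s = 99.31 min.
Orbits per sidereal day = 86164 / 5958.9 = 14.460.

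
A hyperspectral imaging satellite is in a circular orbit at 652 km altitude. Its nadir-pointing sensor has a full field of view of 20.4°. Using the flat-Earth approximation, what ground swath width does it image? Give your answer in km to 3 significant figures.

Half-angle = 20.4°/2 = 10.2°.
Swath width ≈ 2h·tan(θ/2) = 2 × 652 × tan(10.2°) = 234.6 km.

235 km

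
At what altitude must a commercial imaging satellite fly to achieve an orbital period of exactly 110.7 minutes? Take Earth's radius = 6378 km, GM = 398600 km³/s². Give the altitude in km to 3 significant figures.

1260 km

T = 110.7 min = 6642.0 s.
From T = 2π√(a³/μ): a = (μ T²/4π²)^(1/3) = (398600 × 6642.0² / 4π²)^(1/3) = 7637 km.
Altitude h = a − R = 7637 − 6378 = 1259 km.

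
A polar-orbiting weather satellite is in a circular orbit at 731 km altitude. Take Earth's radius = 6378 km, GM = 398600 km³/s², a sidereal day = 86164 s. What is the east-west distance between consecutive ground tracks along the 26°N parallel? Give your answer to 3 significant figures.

2490 km

Semi-major axis a = 6378 + 731 = 7109 km. Period T = 2π√(a³/μ) = 2π√(7109³/398600) = 5965.2 s = 99.42 min.
Node shift per orbit = (5965.2/86164) × 360° = 24.92°.
Equatorial spacing = 24.92 × 111.3 km/° = 2774 km.
At 26° latitude, spacing = 2774 × cos(26°) = 2494 km.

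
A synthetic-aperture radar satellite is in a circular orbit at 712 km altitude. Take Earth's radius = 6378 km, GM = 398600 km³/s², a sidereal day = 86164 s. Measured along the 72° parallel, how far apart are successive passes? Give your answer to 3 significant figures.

854 km

Semi-major axis a = 6378 + 712 = 7090 km. Period T = 2π√(a³/μ) = 2π√(7090³/398600) = 5941.3 s = 99.02 min.
Node shift per orbit = (5941.3/86164) × 360° = 24.82°.
Equatorial spacing = 24.82 × 111.3 km/° = 2763 km.
At 72° latitude, spacing = 2763 × cos(72°) = 854 km.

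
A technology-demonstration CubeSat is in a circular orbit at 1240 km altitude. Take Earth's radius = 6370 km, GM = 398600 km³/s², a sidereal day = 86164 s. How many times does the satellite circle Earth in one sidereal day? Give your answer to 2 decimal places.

13.04

Semi-major axis a = 6370 + 1240 = 7610 km. Period T = 2π√(a³/μ) = 2π√(7610³/398600) = 6606.8 s = 110.11 min.
Orbits per sidereal day = 86164 / 6606.8 = 13.042.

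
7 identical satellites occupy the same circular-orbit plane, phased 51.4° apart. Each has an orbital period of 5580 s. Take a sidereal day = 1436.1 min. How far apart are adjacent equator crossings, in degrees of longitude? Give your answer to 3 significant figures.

Single-satellite node shift = (5580.0/86166) × 360° = 23.31°.
With 7 satellites evenly phased, successive equator crossings are 23.31/7 = 3.330° apart.

3.33°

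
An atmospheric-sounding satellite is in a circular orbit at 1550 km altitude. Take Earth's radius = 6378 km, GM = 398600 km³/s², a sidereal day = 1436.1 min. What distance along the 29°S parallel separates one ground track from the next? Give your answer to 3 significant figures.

Semi-major axis a = 6378 + 1550 = 7928 km. Period T = 2π√(a³/μ) = 2π√(7928³/398600) = 7025.2 s = 117.09 min.
Node shift per orbit = (7025.2/86166) × 360° = 29.35°.
Equatorial spacing = 29.35 × 111.3 km/° = 3267 km.
At 29° latitude, spacing = 3267 × cos(29°) = 2858 km.

2860 km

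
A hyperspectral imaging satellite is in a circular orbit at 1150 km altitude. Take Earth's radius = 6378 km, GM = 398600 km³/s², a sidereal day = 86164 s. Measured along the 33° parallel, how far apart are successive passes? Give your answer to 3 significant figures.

Semi-major axis a = 6378 + 1150 = 7528 km. Period T = 2π√(a³/μ) = 2π√(7528³/398600) = 6500.3 s = 108.34 min.
Node shift per orbit = (6500.3/86164) × 360° = 27.16°.
Equatorial spacing = 27.16 × 111.3 km/° = 3023 km.
At 33° latitude, spacing = 3023 × cos(33°) = 2535 km.

2540 km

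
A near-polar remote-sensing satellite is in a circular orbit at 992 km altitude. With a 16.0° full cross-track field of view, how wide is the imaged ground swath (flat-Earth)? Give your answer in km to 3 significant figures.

279 km

Half-angle = 16.0°/2 = 8°.
Swath width ≈ 2h·tan(θ/2) = 2 × 992 × tan(8°) = 278.8 km.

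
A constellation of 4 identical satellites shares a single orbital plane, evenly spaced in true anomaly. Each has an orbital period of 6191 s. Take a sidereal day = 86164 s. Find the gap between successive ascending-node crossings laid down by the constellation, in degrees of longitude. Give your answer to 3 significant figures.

6.47°

Single-satellite node shift = (6191.0/86164) × 360° = 25.87°.
With 4 satellites evenly phased, successive equator crossings are 25.87/4 = 6.467° apart.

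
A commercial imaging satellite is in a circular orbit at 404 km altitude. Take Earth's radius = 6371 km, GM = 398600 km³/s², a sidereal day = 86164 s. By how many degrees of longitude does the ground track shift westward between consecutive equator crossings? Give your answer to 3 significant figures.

23.2°

Semi-major axis a = 6371 + 404 = 6775 km. Period T = 2π√(a³/μ) = 2π√(6775³/398600) = 5549.8 s = 92.50 min.
During one orbit Earth rotates (5549.8 / 86164) × 360° = 23.19°.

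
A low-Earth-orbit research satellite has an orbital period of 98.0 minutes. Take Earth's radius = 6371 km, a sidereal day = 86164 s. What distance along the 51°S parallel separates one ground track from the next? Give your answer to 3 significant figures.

1720 km

T = 98.0 min = 5880.0 s.
Node shift per orbit = (5880.0/86164) × 360° = 24.57°.
Equatorial spacing = 24.57 × 111.2 km/° = 2732 km.
At 51° latitude, spacing = 2732 × cos(51°) = 1719 km.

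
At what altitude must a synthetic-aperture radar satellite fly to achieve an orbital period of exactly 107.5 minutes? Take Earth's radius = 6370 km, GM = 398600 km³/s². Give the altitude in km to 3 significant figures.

1120 km

T = 107.5 min = 6450.0 s.
From T = 2π√(a³/μ): a = (μ T²/4π²)^(1/3) = (398600 × 6450.0² / 4π²)^(1/3) = 7489 km.
Altitude h = a − R = 7489 − 6370 = 1119 km.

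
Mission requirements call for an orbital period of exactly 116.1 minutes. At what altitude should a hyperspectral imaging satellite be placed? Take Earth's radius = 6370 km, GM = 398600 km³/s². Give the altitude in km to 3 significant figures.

1510 km

T = 116.1 min = 6966.0 s.
From T = 2π√(a³/μ): a = (μ T²/4π²)^(1/3) = (398600 × 6966.0² / 4π²)^(1/3) = 7883 km.
Altitude h = a − R = 7883 − 6370 = 1513 km.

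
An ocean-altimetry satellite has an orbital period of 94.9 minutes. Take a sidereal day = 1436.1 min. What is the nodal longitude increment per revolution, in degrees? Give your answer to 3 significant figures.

23.8°

T = 94.9 min = 5694.0 s.
During one orbit Earth rotates (5694.0 / 86166) × 360° = 23.79°.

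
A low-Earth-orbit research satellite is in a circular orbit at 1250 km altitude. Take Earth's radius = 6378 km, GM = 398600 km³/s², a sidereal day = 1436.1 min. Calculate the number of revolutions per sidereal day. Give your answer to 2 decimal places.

Semi-major axis a = 6378 + 1250 = 7628 km. Period T = 2π√(a³/μ) = 2π√(7628³/398600) = 6630.2 s = 110.50 min.
Orbits per sidereal day = 86166 / 6630.2 = 12.996.

13.00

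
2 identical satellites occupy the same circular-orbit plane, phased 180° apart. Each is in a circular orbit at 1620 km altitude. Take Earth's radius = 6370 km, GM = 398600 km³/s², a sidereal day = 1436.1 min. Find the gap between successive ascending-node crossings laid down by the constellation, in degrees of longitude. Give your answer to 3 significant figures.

14.8°

Semi-major axis a = 6370 + 1620 = 7990 km. Period T = 2π√(a³/μ) = 2π√(7990³/398600) = 7107.7 s = 118.46 min.
Single-satellite node shift = (7107.7/86166) × 360° = 29.70°.
With 2 satellites evenly phased, successive equator crossings are 29.70/2 = 14.848° apart.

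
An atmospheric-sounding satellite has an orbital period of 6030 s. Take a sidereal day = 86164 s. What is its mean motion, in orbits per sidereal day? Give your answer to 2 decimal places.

14.29

Orbits per sidereal day = 86164 / 6030.0 = 14.289.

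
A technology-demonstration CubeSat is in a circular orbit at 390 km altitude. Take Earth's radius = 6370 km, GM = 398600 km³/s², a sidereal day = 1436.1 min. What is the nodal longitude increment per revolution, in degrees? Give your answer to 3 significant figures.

Semi-major axis a = 6370 + 390 = 6760 km. Period T = 2π√(a³/μ) = 2π√(6760³/398600) = 5531.4 s = 92.19 min.
During one orbit Earth rotates (5531.4 / 86166) × 360° = 23.11°.

23.1°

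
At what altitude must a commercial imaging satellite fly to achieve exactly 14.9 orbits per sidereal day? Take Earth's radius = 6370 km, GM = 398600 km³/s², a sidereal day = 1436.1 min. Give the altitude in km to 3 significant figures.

593 km

Required period T = 86166 / 14.9 = 5783.0 s.
From T = 2π√(a³/μ): a = (μ T²/4π²)^(1/3) = (398600 × 5783.0² / 4π²)^(1/3) = 6963 km.
Altitude h = a − R = 6963 − 6370 = 593 km.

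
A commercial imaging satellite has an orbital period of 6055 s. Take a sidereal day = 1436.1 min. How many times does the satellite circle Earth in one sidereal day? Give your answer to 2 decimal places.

14.23

Orbits per sidereal day = 86166 / 6055.0 = 14.231.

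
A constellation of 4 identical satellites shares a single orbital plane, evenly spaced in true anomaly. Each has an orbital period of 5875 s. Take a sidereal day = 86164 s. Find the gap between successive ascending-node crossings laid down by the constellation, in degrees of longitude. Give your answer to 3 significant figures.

6.14°

Single-satellite node shift = (5875.0/86164) × 360° = 24.55°.
With 4 satellites evenly phased, successive equator crossings are 24.55/4 = 6.137° apart.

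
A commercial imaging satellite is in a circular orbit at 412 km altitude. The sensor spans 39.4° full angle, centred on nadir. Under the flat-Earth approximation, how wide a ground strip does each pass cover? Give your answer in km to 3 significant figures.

295 km

Half-angle = 39.4°/2 = 19.7°.
Swath width ≈ 2h·tan(θ/2) = 2 × 412 × tan(19.7°) = 295.0 km.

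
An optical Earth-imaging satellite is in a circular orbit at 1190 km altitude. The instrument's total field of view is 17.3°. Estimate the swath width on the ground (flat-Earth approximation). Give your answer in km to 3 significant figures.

362 km

Half-angle = 17.3°/2 = 8.65°.
Swath width ≈ 2h·tan(θ/2) = 2 × 1190 × tan(8.65°) = 362.1 km.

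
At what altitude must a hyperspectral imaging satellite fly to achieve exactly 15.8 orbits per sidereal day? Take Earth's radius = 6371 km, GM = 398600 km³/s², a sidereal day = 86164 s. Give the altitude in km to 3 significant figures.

Required period T = 86164 / 15.8 = 5453.4 s.
From T = 2π√(a³/μ): a = (μ T²/4π²)^(1/3) = (398600 × 5453.4² / 4π²)^(1/3) = 6696 km.
Altitude h = a − R = 6696 − 6371 = 325 km.

325 km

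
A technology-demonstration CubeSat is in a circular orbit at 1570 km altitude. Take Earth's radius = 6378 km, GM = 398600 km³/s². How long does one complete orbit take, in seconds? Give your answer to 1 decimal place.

Semi-major axis a = 6378 + 1570 = 7948 km. Period T = 2π√(a³/μ) = 2π√(7948³/398600) = 7051.8 s = 117.53 min.

7051.8 seconds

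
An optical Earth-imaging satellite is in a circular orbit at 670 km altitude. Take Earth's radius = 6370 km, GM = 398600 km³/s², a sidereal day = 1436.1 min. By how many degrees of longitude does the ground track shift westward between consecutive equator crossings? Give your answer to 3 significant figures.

Semi-major axis a = 6370 + 670 = 7040 km. Period T = 2π√(a³/μ) = 2π√(7040³/398600) = 5878.5 s = 97.98 min.
During one orbit Earth rotates (5878.5 / 86166) × 360° = 24.56°.

24.6°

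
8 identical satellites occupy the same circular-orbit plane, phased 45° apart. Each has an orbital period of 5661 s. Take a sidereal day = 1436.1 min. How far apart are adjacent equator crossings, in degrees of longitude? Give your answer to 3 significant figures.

Single-satellite node shift = (5661.0/86166) × 360° = 23.65°.
With 8 satellites evenly phased, successive equator crossings are 23.65/8 = 2.956° apart.

2.96°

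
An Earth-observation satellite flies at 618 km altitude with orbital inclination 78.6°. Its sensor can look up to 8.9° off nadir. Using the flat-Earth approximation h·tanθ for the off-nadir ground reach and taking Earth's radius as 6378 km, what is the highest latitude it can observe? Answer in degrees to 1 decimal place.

For a prograde orbit the ground track reaches latitude ±i = ±78.6°.
Sensor half-swath on the ground ≈ 618·tan(8.9°) = 97 km = 0.87° of latitude.
Maximum observable latitude ≈ 78.6 + 0.87 = 79.5°.

79.5°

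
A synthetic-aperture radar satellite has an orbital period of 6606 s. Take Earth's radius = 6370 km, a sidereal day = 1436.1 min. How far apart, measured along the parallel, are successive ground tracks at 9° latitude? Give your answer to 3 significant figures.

Node shift per orbit = (6606.0/86166) × 360° = 27.60°.
Equatorial spacing = 27.60 × 111.2 km/° = 3068 km.
At 9° latitude, spacing = 3068 × cos(9°) = 3031 km.

3030 km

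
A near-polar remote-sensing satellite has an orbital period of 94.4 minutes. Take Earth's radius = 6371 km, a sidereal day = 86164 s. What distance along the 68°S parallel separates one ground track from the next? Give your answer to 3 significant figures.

T = 94.4 min = 5664.0 s.
Node shift per orbit = (5664.0/86164) × 360° = 23.66°.
Equatorial spacing = 23.66 × 111.2 km/° = 2631 km.
At 68° latitude, spacing = 2631 × cos(68°) = 986 km.

986 km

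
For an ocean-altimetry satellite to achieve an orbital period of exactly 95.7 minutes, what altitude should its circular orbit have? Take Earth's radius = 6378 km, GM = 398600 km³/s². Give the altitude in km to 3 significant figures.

553 km

T = 95.7 min = 5742.0 s.
From T = 2π√(a³/μ): a = (μ T²/4π²)^(1/3) = (398600 × 5742.0² / 4π²)^(1/3) = 6931 km.
Altitude h = a − R = 6931 − 6378 = 553 km.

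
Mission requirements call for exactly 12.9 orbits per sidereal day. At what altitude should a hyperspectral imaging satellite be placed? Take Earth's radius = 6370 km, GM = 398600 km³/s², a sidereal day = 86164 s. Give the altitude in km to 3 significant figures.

Required period T = 86164 / 12.9 = 6679.4 s.
From T = 2π√(a³/μ): a = (μ T²/4π²)^(1/3) = (398600 × 6679.4² / 4π²)^(1/3) = 7666 km.
Altitude h = a − R = 7666 − 6370 = 1296 km.

1300 km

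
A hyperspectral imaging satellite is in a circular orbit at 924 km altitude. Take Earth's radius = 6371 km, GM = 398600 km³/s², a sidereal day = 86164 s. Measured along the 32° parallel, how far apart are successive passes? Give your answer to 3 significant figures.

Semi-major axis a = 6371 + 924 = 7295 km. Period T = 2π√(a³/μ) = 2π√(7295³/398600) = 6200.8 s = 103.35 min.
Node shift per orbit = (6200.8/86164) × 360° = 25.91°.
Equatorial spacing = 25.91 × 111.2 km/° = 2881 km.
At 32° latitude, spacing = 2881 × cos(32°) = 2443 km.

2440 km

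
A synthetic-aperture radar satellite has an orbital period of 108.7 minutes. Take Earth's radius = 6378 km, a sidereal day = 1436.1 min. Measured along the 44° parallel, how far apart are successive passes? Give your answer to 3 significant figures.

2180 km

T = 108.7 min = 6522.0 s.
Node shift per orbit = (6522.0/86166) × 360° = 27.25°.
Equatorial spacing = 27.25 × 111.3 km/° = 3033 km.
At 44° latitude, spacing = 3033 × cos(44°) = 2182 km.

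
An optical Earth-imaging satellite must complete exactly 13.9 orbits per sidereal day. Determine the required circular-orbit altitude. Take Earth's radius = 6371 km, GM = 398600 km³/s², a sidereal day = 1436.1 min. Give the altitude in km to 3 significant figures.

923 km

Required period T = 86166 / 13.9 = 6199.0 s.
From T = 2π√(a³/μ): a = (μ T²/4π²)^(1/3) = (398600 × 6199.0² / 4π²)^(1/3) = 7294 km.
Altitude h = a − R = 7294 − 6371 = 923 km.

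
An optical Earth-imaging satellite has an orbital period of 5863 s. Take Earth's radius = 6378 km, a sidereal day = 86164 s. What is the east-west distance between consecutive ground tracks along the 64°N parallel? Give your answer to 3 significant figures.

1200 km

Node shift per orbit = (5863.0/86164) × 360° = 24.50°.
Equatorial spacing = 24.50 × 111.3 km/° = 2727 km.
At 64° latitude, spacing = 2727 × cos(64°) = 1195 km.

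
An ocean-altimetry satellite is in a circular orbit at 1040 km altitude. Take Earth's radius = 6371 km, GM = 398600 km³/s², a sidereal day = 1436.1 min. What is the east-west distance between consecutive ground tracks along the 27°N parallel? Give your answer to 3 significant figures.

Semi-major axis a = 6371 + 1040 = 7411 km. Period T = 2π√(a³/μ) = 2π√(7411³/398600) = 6349.3 s = 105.82 min.
Node shift per orbit = (6349.3/86166) × 360° = 26.53°.
Equatorial spacing = 26.53 × 111.2 km/° = 2950 km.
At 27° latitude, spacing = 2950 × cos(27°) = 2628 km.

2630 km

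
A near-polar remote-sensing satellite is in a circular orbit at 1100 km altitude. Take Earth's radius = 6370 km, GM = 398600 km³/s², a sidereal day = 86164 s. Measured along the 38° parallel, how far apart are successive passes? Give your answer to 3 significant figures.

Semi-major axis a = 6370 + 1100 = 7470 km. Period T = 2π√(a³/μ) = 2π√(7470³/398600) = 6425.3 s = 107.09 min.
Node shift per orbit = (6425.3/86164) × 360° = 26.85°.
Equatorial spacing = 26.85 × 111.2 km/° = 2985 km.
At 38° latitude, spacing = 2985 × cos(38°) = 2352 km.

2350 km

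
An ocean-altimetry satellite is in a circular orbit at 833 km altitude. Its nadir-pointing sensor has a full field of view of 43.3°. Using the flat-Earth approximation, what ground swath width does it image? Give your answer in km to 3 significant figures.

Half-angle = 43.3°/2 = 21.65°.
Swath width ≈ 2h·tan(θ/2) = 2 × 833 × tan(21.65°) = 661.3 km.

661 km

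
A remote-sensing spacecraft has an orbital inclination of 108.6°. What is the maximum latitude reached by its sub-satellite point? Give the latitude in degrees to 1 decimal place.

71.4°

Retrograde orbit: the ground track reaches ±(180° − i) = ±(180 − 108.6) = ±71.4°.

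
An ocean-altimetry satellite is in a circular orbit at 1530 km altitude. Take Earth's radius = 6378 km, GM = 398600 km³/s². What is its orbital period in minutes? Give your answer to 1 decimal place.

Semi-major axis a = 6378 + 1530 = 7908 km. Period T = 2π√(a³/μ) = 2π√(7908³/398600) = 6998.6 s = 116.64 min.

116.6 min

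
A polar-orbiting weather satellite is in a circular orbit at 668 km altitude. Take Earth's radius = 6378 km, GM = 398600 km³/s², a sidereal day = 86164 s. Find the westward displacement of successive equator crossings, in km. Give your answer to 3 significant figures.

2740 km

Semi-major axis a = 6378 + 668 = 7046 km. Period T = 2π√(a³/μ) = 2π√(7046³/398600) = 5886.1 s = 98.10 min.
During one orbit Earth rotates (5886.1 / 86164) × 360° = 24.59°.
At the equator that is 24.59° × (2π·6378/360) km/° = 24.59 × 111.3 = 2738 km.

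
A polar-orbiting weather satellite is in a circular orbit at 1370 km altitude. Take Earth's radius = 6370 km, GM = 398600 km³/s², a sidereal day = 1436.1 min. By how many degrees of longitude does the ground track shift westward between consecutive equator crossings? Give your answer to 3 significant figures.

Semi-major axis a = 6370 + 1370 = 7740 km. Period T = 2π√(a³/μ) = 2π√(7740³/398600) = 6776.8 s = 112.95 min.
During one orbit Earth rotates (6776.8 / 86166) × 360° = 28.31°.

28.3°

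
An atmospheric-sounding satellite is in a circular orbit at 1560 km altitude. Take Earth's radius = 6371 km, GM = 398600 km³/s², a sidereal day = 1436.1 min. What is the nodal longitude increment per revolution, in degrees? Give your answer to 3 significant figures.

Semi-major axis a = 6371 + 1560 = 7931 km. Period T = 2π√(a³/μ) = 2π√(7931³/398600) = 7029.2 s = 117.15 min.
During one orbit Earth rotates (7029.2 / 86166) × 360° = 29.37°.

29.4°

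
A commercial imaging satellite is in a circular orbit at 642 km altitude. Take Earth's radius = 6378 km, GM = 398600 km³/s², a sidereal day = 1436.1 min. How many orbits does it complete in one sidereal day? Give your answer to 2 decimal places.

14.72

Semi-major axis a = 6378 + 642 = 7020 km. Period T = 2π√(a³/μ) = 2π√(7020³/398600) = 5853.5 s = 97.56 min.
Orbits per sidereal day = 86166 / 5853.5 = 14.720.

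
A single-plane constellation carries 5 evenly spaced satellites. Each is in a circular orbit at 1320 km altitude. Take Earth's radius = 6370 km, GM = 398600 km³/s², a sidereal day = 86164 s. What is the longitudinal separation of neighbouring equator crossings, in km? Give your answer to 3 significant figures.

Semi-major axis a = 6370 + 1320 = 7690 km. Period T = 2π√(a³/μ) = 2π√(7690³/398600) = 6711.2 s = 111.85 min.
Single-satellite node shift = (6711.2/86164) × 360° = 28.04°.
With 5 satellites evenly phased, successive equator crossings are 28.04/5 = 5.608° apart.
That is 5.608 × 111.2 = 623 km at the equator.

623 km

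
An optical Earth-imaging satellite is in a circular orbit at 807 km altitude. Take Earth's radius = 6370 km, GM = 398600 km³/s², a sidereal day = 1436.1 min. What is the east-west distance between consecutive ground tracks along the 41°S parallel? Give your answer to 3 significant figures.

2120 km

Semi-major axis a = 6370 + 807 = 7177 km. Period T = 2π√(a³/μ) = 2π√(7177³/398600) = 6051.0 s = 100.85 min.
Node shift per orbit = (6051.0/86166) × 360° = 25.28°.
Equatorial spacing = 25.28 × 111.2 km/° = 2811 km.
At 41° latitude, spacing = 2811 × cos(41°) = 2121 km.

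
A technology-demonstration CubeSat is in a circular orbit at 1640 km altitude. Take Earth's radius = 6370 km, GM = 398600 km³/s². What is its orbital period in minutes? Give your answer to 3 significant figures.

Semi-major axis a = 6370 + 1640 = 8010 km. Period T = 2π√(a³/μ) = 2π√(8010³/398600) = 7134.4 s = 118.91 min.

119 min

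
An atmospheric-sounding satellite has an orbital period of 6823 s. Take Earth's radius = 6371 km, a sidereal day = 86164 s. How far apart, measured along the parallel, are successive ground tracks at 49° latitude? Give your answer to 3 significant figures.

2080 km

Node shift per orbit = (6823.0/86164) × 360° = 28.51°.
Equatorial spacing = 28.51 × 111.2 km/° = 3170 km.
At 49° latitude, spacing = 3170 × cos(49°) = 2080 km.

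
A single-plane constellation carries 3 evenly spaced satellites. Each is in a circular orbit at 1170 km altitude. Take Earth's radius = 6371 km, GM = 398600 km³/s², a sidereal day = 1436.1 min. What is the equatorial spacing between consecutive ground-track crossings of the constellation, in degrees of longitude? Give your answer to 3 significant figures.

9.08°

Semi-major axis a = 6371 + 1170 = 7541 km. Period T = 2π√(a³/μ) = 2π√(7541³/398600) = 6517.1 s = 108.62 min.
Single-satellite node shift = (6517.1/86166) × 360° = 27.23°.
With 3 satellites evenly phased, successive equator crossings are 27.23/3 = 9.076° apart.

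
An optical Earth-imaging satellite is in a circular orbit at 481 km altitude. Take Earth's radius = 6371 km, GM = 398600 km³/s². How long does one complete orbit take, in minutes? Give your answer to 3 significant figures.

Semi-major axis a = 6371 + 481 = 6852 km. Period T = 2π√(a³/μ) = 2π√(6852³/398600) = 5644.7 s = 94.08 min.

94.1 min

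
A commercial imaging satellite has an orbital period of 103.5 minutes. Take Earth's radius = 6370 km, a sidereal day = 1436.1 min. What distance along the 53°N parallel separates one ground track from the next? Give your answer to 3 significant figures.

T = 103.5 min = 6210.0 s.
Node shift per orbit = (6210.0/86166) × 360° = 25.95°.
Equatorial spacing = 25.95 × 111.2 km/° = 2885 km.
At 53° latitude, spacing = 2885 × cos(53°) = 1736 km.

1740 km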